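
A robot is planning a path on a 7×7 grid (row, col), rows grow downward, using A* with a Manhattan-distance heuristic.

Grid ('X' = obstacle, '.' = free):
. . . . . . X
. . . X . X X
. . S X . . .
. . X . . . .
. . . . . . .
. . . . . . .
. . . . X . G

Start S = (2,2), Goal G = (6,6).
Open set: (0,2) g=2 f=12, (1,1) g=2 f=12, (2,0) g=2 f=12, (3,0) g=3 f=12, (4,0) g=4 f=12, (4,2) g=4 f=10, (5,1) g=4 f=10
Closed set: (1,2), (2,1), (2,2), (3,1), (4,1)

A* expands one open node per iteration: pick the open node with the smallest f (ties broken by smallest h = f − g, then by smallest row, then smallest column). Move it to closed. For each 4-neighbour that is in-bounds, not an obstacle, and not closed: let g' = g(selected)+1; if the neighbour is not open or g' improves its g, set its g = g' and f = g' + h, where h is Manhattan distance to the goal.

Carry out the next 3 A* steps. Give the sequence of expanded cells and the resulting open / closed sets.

step 1: expand (4,2) (f=10, h=6) → closed; open now [(0,2) g=2 f=12, (1,1) g=2 f=12, (2,0) g=2 f=12, (3,0) g=3 f=12, (4,0) g=4 f=12, (4,3) g=5 f=10, (5,1) g=4 f=10, (5,2) g=5 f=10]
step 2: expand (4,3) (f=10, h=5) → closed; open now [(0,2) g=2 f=12, (1,1) g=2 f=12, (2,0) g=2 f=12, (3,0) g=3 f=12, (3,3) g=6 f=12, (4,0) g=4 f=12, (4,4) g=6 f=10, (5,1) g=4 f=10, (5,2) g=5 f=10, (5,3) g=6 f=10]
step 3: expand (4,4) (f=10, h=4) → closed; open now [(0,2) g=2 f=12, (1,1) g=2 f=12, (2,0) g=2 f=12, (3,0) g=3 f=12, (3,3) g=6 f=12, (3,4) g=7 f=12, (4,0) g=4 f=12, (4,5) g=7 f=10, (5,1) g=4 f=10, (5,2) g=5 f=10, (5,3) g=6 f=10, (5,4) g=7 f=10]

order=[(4,2) → (4,3) → (4,4)]; open=[(0,2) g=2 f=12, (1,1) g=2 f=12, (2,0) g=2 f=12, (3,0) g=3 f=12, (3,3) g=6 f=12, (3,4) g=7 f=12, (4,0) g=4 f=12, (4,5) g=7 f=10, (5,1) g=4 f=10, (5,2) g=5 f=10, (5,3) g=6 f=10, (5,4) g=7 f=10]; closed=[(1,2), (2,1), (2,2), (3,1), (4,1), (4,2), (4,3), (4,4)]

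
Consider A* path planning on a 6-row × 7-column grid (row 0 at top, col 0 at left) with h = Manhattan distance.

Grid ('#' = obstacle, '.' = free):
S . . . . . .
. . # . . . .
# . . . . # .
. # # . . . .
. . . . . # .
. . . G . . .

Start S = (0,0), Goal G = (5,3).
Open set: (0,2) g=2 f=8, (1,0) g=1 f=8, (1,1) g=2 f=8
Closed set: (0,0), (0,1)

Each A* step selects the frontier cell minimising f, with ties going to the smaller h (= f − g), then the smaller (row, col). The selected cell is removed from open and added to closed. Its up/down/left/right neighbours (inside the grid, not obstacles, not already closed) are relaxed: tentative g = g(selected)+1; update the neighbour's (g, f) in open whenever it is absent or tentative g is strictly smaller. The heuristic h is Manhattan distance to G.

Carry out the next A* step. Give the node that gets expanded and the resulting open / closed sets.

step 1: expand (0,2) (f=8, h=6) → closed; open now [(0,3) g=3 f=8, (1,0) g=1 f=8, (1,1) g=2 f=8]

expanded=(0,2); open=[(0,3) g=3 f=8, (1,0) g=1 f=8, (1,1) g=2 f=8]; closed=[(0,0), (0,1), (0,2)]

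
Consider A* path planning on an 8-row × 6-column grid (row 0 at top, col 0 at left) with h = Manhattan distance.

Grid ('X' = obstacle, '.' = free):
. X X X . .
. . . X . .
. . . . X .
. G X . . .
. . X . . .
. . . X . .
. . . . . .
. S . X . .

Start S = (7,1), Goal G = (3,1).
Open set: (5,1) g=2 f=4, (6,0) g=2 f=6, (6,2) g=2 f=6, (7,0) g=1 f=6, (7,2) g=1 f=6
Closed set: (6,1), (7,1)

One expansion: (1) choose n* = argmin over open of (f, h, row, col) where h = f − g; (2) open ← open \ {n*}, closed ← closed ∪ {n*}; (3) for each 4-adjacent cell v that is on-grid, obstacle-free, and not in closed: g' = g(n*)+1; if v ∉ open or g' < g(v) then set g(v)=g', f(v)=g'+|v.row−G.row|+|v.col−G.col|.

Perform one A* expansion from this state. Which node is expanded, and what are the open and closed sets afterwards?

expanded=(5,1); open=[(4,1) g=3 f=4, (5,0) g=3 f=6, (5,2) g=3 f=6, (6,0) g=2 f=6, (6,2) g=2 f=6, (7,0) g=1 f=6, (7,2) g=1 f=6]; closed=[(5,1), (6,1), (7,1)]

step 1: expand (5,1) (f=4, h=2) → closed; open now [(4,1) g=3 f=4, (5,0) g=3 f=6, (5,2) g=3 f=6, (6,0) g=2 f=6, (6,2) g=2 f=6, (7,0) g=1 f=6, (7,2) g=1 f=6]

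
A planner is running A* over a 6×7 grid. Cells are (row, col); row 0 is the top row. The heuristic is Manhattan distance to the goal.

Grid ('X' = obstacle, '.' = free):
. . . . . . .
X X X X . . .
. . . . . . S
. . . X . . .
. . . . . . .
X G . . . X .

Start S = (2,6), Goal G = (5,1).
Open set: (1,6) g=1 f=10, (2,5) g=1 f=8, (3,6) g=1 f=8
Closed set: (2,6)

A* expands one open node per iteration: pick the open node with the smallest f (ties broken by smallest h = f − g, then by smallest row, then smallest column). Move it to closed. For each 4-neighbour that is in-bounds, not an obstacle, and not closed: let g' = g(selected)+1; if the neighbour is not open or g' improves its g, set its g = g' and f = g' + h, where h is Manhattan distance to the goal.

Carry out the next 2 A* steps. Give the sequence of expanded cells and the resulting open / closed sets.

step 1: expand (2,5) (f=8, h=7) → closed; open now [(1,5) g=2 f=10, (1,6) g=1 f=10, (2,4) g=2 f=8, (3,5) g=2 f=8, (3,6) g=1 f=8]
step 2: expand (2,4) (f=8, h=6) → closed; open now [(1,4) g=3 f=10, (1,5) g=2 f=10, (1,6) g=1 f=10, (2,3) g=3 f=8, (3,4) g=3 f=8, (3,5) g=2 f=8, (3,6) g=1 f=8]

order=[(2,5) → (2,4)]; open=[(1,4) g=3 f=10, (1,5) g=2 f=10, (1,6) g=1 f=10, (2,3) g=3 f=8, (3,4) g=3 f=8, (3,5) g=2 f=8, (3,6) g=1 f=8]; closed=[(2,4), (2,5), (2,6)]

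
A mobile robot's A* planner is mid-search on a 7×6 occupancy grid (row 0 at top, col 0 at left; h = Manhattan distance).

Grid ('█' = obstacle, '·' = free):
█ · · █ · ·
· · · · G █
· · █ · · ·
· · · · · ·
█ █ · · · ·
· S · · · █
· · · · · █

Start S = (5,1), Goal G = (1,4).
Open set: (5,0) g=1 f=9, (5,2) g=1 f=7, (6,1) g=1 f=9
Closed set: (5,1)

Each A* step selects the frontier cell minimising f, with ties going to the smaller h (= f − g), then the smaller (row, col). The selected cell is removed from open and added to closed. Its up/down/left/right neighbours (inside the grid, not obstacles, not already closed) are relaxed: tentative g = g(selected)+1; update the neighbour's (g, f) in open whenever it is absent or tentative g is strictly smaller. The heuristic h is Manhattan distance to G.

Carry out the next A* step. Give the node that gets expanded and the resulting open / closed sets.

step 1: expand (5,2) (f=7, h=6) → closed; open now [(4,2) g=2 f=7, (5,0) g=1 f=9, (5,3) g=2 f=7, (6,1) g=1 f=9, (6,2) g=2 f=9]

expanded=(5,2); open=[(4,2) g=2 f=7, (5,0) g=1 f=9, (5,3) g=2 f=7, (6,1) g=1 f=9, (6,2) g=2 f=9]; closed=[(5,1), (5,2)]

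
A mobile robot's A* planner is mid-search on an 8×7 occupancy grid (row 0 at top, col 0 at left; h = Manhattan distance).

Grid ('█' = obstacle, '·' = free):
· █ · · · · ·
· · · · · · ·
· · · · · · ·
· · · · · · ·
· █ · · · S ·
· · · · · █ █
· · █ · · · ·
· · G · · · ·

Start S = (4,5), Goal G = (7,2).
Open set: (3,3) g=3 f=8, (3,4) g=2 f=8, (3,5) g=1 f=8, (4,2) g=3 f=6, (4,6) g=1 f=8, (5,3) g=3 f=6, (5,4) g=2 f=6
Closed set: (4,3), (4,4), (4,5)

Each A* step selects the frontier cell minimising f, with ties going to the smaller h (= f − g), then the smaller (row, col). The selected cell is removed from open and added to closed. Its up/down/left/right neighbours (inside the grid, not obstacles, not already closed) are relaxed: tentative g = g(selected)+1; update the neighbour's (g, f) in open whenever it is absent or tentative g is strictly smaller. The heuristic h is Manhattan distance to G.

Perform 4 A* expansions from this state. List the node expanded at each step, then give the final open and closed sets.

step 1: expand (4,2) (f=6, h=3) → closed; open now [(3,2) g=4 f=8, (3,3) g=3 f=8, (3,4) g=2 f=8, (3,5) g=1 f=8, (4,6) g=1 f=8, (5,2) g=4 f=6, (5,3) g=3 f=6, (5,4) g=2 f=6]
step 2: expand (5,2) (f=6, h=2) → closed; open now [(3,2) g=4 f=8, (3,3) g=3 f=8, (3,4) g=2 f=8, (3,5) g=1 f=8, (4,6) g=1 f=8, (5,1) g=5 f=8, (5,3) g=3 f=6, (5,4) g=2 f=6]
step 3: expand (5,3) (f=6, h=3) → closed; open now [(3,2) g=4 f=8, (3,3) g=3 f=8, (3,4) g=2 f=8, (3,5) g=1 f=8, (4,6) g=1 f=8, (5,1) g=5 f=8, (5,4) g=2 f=6, (6,3) g=4 f=6]
step 4: expand (6,3) (f=6, h=2) → closed; open now [(3,2) g=4 f=8, (3,3) g=3 f=8, (3,4) g=2 f=8, (3,5) g=1 f=8, (4,6) g=1 f=8, (5,1) g=5 f=8, (5,4) g=2 f=6, (6,4) g=5 f=8, (7,3) g=5 f=6]

order=[(4,2) → (5,2) → (5,3) → (6,3)]; open=[(3,2) g=4 f=8, (3,3) g=3 f=8, (3,4) g=2 f=8, (3,5) g=1 f=8, (4,6) g=1 f=8, (5,1) g=5 f=8, (5,4) g=2 f=6, (6,4) g=5 f=8, (7,3) g=5 f=6]; closed=[(4,2), (4,3), (4,4), (4,5), (5,2), (5,3), (6,3)]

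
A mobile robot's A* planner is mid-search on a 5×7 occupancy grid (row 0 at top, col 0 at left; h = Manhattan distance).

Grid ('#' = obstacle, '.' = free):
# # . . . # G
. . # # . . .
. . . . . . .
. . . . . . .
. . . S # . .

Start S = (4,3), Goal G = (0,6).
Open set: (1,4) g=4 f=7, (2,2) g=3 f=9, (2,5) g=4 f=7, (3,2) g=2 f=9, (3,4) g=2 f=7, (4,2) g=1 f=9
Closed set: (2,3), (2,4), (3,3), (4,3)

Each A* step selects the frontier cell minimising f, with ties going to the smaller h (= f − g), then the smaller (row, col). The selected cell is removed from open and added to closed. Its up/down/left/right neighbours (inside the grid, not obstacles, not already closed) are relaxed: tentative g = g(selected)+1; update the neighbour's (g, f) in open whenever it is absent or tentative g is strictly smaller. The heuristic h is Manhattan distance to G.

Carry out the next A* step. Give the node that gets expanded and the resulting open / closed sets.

expanded=(1,4); open=[(0,4) g=5 f=7, (1,5) g=5 f=7, (2,2) g=3 f=9, (2,5) g=4 f=7, (3,2) g=2 f=9, (3,4) g=2 f=7, (4,2) g=1 f=9]; closed=[(1,4), (2,3), (2,4), (3,3), (4,3)]

step 1: expand (1,4) (f=7, h=3) → closed; open now [(0,4) g=5 f=7, (1,5) g=5 f=7, (2,2) g=3 f=9, (2,5) g=4 f=7, (3,2) g=2 f=9, (3,4) g=2 f=7, (4,2) g=1 f=9]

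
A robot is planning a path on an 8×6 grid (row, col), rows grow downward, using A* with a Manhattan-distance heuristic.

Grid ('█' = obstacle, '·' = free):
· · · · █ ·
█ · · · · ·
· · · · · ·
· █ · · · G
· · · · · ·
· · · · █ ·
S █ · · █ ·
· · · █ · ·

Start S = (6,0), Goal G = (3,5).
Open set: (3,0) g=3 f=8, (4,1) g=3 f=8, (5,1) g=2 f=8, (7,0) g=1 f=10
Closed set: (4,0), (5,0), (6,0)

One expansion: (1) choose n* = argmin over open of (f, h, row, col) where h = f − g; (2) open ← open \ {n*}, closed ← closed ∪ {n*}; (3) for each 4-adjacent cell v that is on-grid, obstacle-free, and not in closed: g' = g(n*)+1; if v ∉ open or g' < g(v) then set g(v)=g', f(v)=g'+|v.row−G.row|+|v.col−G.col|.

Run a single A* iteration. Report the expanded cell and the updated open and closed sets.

expanded=(3,0); open=[(2,0) g=4 f=10, (4,1) g=3 f=8, (5,1) g=2 f=8, (7,0) g=1 f=10]; closed=[(3,0), (4,0), (5,0), (6,0)]

step 1: expand (3,0) (f=8, h=5) → closed; open now [(2,0) g=4 f=10, (4,1) g=3 f=8, (5,1) g=2 f=8, (7,0) g=1 f=10]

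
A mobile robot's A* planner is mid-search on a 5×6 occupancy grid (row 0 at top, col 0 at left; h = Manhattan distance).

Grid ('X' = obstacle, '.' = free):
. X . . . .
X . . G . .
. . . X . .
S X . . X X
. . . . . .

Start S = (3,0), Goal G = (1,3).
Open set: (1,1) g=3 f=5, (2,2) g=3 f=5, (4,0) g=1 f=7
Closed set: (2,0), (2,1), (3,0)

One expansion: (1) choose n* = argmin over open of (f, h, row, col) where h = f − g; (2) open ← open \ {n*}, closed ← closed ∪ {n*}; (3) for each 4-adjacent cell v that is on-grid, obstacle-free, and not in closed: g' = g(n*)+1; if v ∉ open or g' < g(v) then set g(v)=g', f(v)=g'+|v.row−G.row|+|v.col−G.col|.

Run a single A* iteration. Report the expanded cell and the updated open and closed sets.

step 1: expand (1,1) (f=5, h=2) → closed; open now [(1,2) g=4 f=5, (2,2) g=3 f=5, (4,0) g=1 f=7]

expanded=(1,1); open=[(1,2) g=4 f=5, (2,2) g=3 f=5, (4,0) g=1 f=7]; closed=[(1,1), (2,0), (2,1), (3,0)]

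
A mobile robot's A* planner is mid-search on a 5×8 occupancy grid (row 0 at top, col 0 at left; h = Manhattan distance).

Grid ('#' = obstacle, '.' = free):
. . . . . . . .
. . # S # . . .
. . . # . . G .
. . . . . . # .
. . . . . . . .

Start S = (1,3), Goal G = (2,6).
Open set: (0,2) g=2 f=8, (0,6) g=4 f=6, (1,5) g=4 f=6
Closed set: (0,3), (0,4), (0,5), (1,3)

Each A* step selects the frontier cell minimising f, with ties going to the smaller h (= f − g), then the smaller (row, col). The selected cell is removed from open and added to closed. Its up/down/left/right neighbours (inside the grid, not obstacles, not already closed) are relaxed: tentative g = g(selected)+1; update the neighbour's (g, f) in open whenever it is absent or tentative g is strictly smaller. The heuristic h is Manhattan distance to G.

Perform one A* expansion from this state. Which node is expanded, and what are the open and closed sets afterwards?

expanded=(0,6); open=[(0,2) g=2 f=8, (0,7) g=5 f=8, (1,5) g=4 f=6, (1,6) g=5 f=6]; closed=[(0,3), (0,4), (0,5), (0,6), (1,3)]

step 1: expand (0,6) (f=6, h=2) → closed; open now [(0,2) g=2 f=8, (0,7) g=5 f=8, (1,5) g=4 f=6, (1,6) g=5 f=6]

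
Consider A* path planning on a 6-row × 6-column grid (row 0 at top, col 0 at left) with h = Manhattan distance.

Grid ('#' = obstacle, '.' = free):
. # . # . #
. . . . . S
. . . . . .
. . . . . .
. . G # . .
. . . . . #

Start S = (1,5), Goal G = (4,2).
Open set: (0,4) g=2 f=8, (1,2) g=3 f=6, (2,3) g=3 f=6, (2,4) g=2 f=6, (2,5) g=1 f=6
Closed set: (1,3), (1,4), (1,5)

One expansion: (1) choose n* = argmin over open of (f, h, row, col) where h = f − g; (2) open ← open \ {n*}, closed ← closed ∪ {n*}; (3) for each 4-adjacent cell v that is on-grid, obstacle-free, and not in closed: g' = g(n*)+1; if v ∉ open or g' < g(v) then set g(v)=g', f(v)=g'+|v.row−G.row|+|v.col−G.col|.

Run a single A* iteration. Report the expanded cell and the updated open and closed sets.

expanded=(1,2); open=[(0,2) g=4 f=8, (0,4) g=2 f=8, (1,1) g=4 f=8, (2,2) g=4 f=6, (2,3) g=3 f=6, (2,4) g=2 f=6, (2,5) g=1 f=6]; closed=[(1,2), (1,3), (1,4), (1,5)]

step 1: expand (1,2) (f=6, h=3) → closed; open now [(0,2) g=4 f=8, (0,4) g=2 f=8, (1,1) g=4 f=8, (2,2) g=4 f=6, (2,3) g=3 f=6, (2,4) g=2 f=6, (2,5) g=1 f=6]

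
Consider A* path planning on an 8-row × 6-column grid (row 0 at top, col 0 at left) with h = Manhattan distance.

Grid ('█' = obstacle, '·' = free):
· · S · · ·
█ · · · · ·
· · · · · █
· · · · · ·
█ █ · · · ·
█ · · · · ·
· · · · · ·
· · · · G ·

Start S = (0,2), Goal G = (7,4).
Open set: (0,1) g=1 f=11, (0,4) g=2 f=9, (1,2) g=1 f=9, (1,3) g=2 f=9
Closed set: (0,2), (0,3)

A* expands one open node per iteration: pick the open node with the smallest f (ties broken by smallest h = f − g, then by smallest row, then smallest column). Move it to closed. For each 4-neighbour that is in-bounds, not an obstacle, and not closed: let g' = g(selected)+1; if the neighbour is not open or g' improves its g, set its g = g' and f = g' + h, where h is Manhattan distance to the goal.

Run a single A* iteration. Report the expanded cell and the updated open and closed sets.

step 1: expand (0,4) (f=9, h=7) → closed; open now [(0,1) g=1 f=11, (0,5) g=3 f=11, (1,2) g=1 f=9, (1,3) g=2 f=9, (1,4) g=3 f=9]

expanded=(0,4); open=[(0,1) g=1 f=11, (0,5) g=3 f=11, (1,2) g=1 f=9, (1,3) g=2 f=9, (1,4) g=3 f=9]; closed=[(0,2), (0,3), (0,4)]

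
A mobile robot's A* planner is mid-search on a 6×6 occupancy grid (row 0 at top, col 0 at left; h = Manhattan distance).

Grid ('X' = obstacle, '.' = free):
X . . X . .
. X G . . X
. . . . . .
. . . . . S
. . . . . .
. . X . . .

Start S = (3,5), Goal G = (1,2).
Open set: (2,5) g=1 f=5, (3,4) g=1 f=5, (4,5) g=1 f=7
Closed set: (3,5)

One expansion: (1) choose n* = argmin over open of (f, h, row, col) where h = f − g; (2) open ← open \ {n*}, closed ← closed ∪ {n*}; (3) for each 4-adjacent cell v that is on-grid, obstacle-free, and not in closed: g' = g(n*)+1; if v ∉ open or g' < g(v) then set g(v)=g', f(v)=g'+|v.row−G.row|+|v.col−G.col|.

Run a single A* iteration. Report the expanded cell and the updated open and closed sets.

expanded=(2,5); open=[(2,4) g=2 f=5, (3,4) g=1 f=5, (4,5) g=1 f=7]; closed=[(2,5), (3,5)]

step 1: expand (2,5) (f=5, h=4) → closed; open now [(2,4) g=2 f=5, (3,4) g=1 f=5, (4,5) g=1 f=7]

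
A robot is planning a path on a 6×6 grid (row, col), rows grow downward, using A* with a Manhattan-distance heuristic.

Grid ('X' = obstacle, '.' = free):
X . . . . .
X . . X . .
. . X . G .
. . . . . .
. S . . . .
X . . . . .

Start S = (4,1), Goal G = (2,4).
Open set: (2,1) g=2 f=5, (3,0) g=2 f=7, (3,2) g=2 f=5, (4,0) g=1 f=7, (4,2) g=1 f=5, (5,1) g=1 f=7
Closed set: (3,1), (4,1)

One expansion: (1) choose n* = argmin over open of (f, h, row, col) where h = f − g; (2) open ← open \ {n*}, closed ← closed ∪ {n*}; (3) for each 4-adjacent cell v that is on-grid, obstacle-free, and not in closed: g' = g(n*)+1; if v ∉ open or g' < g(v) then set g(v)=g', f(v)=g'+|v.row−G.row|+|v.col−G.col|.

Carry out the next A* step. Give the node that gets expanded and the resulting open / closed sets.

step 1: expand (2,1) (f=5, h=3) → closed; open now [(1,1) g=3 f=7, (2,0) g=3 f=7, (3,0) g=2 f=7, (3,2) g=2 f=5, (4,0) g=1 f=7, (4,2) g=1 f=5, (5,1) g=1 f=7]

expanded=(2,1); open=[(1,1) g=3 f=7, (2,0) g=3 f=7, (3,0) g=2 f=7, (3,2) g=2 f=5, (4,0) g=1 f=7, (4,2) g=1 f=5, (5,1) g=1 f=7]; closed=[(2,1), (3,1), (4,1)]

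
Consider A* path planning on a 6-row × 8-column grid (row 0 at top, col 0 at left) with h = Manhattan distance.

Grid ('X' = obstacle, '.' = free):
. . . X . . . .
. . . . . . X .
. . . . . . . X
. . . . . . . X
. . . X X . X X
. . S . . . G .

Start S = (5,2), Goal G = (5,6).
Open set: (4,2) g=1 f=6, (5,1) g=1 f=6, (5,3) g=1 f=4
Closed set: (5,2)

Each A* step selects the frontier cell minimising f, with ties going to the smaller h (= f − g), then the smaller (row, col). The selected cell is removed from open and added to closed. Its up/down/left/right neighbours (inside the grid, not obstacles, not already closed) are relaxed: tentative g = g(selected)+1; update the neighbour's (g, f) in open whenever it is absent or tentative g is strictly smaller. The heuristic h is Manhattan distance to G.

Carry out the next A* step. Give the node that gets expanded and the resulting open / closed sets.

expanded=(5,3); open=[(4,2) g=1 f=6, (5,1) g=1 f=6, (5,4) g=2 f=4]; closed=[(5,2), (5,3)]

step 1: expand (5,3) (f=4, h=3) → closed; open now [(4,2) g=1 f=6, (5,1) g=1 f=6, (5,4) g=2 f=4]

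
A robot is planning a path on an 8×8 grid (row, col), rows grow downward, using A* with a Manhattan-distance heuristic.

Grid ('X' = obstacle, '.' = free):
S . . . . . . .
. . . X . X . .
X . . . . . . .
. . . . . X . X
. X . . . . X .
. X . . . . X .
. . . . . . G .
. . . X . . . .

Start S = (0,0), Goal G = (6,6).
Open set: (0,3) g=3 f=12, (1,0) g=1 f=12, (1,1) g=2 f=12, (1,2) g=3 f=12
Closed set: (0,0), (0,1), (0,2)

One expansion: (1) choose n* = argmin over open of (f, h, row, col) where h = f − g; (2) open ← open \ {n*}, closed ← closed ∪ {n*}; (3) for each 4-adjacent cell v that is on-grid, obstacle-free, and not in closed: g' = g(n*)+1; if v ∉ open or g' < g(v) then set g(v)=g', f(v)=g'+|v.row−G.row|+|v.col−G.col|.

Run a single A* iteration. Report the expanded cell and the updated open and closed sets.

expanded=(0,3); open=[(0,4) g=4 f=12, (1,0) g=1 f=12, (1,1) g=2 f=12, (1,2) g=3 f=12]; closed=[(0,0), (0,1), (0,2), (0,3)]

step 1: expand (0,3) (f=12, h=9) → closed; open now [(0,4) g=4 f=12, (1,0) g=1 f=12, (1,1) g=2 f=12, (1,2) g=3 f=12]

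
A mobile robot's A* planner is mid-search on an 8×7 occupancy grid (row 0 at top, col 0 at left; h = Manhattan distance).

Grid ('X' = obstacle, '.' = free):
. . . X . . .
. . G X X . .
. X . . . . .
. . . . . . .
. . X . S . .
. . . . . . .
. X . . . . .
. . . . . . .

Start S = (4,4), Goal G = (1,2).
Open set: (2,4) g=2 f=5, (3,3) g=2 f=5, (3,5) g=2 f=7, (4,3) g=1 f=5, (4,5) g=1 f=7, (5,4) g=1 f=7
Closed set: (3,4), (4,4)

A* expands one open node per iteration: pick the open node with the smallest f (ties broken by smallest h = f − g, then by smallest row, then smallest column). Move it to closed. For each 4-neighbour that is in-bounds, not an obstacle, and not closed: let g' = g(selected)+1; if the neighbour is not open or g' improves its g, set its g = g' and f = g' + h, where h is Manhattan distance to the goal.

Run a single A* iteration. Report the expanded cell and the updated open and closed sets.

expanded=(2,4); open=[(2,3) g=3 f=5, (2,5) g=3 f=7, (3,3) g=2 f=5, (3,5) g=2 f=7, (4,3) g=1 f=5, (4,5) g=1 f=7, (5,4) g=1 f=7]; closed=[(2,4), (3,4), (4,4)]

step 1: expand (2,4) (f=5, h=3) → closed; open now [(2,3) g=3 f=5, (2,5) g=3 f=7, (3,3) g=2 f=5, (3,5) g=2 f=7, (4,3) g=1 f=5, (4,5) g=1 f=7, (5,4) g=1 f=7]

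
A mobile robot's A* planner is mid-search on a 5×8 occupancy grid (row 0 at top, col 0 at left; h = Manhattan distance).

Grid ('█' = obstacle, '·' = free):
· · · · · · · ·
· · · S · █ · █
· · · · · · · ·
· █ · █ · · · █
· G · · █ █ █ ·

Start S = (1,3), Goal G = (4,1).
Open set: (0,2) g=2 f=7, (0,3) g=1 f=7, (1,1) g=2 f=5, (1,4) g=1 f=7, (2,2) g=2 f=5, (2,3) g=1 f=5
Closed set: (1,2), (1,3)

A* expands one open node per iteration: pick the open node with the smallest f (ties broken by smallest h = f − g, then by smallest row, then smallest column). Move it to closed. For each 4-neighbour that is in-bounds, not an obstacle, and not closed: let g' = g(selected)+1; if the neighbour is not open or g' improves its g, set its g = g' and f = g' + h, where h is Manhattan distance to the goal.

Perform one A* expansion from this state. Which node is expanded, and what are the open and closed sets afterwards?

expanded=(1,1); open=[(0,1) g=3 f=7, (0,2) g=2 f=7, (0,3) g=1 f=7, (1,0) g=3 f=7, (1,4) g=1 f=7, (2,1) g=3 f=5, (2,2) g=2 f=5, (2,3) g=1 f=5]; closed=[(1,1), (1,2), (1,3)]

step 1: expand (1,1) (f=5, h=3) → closed; open now [(0,1) g=3 f=7, (0,2) g=2 f=7, (0,3) g=1 f=7, (1,0) g=3 f=7, (1,4) g=1 f=7, (2,1) g=3 f=5, (2,2) g=2 f=5, (2,3) g=1 f=5]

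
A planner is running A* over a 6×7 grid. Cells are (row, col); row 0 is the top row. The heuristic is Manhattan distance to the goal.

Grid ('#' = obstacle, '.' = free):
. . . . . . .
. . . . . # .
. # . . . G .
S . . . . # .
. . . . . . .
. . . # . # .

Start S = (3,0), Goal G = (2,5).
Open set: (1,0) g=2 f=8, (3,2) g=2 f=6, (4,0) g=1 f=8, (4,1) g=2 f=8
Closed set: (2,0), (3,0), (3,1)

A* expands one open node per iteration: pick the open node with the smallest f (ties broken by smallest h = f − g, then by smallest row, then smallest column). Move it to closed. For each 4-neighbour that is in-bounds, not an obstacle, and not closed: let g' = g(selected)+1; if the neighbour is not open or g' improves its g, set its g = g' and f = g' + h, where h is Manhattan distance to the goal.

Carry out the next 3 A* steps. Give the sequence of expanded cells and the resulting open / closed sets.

step 1: expand (3,2) (f=6, h=4) → closed; open now [(1,0) g=2 f=8, (2,2) g=3 f=6, (3,3) g=3 f=6, (4,0) g=1 f=8, (4,1) g=2 f=8, (4,2) g=3 f=8]
step 2: expand (2,2) (f=6, h=3) → closed; open now [(1,0) g=2 f=8, (1,2) g=4 f=8, (2,3) g=4 f=6, (3,3) g=3 f=6, (4,0) g=1 f=8, (4,1) g=2 f=8, (4,2) g=3 f=8]
step 3: expand (2,3) (f=6, h=2) → closed; open now [(1,0) g=2 f=8, (1,2) g=4 f=8, (1,3) g=5 f=8, (2,4) g=5 f=6, (3,3) g=3 f=6, (4,0) g=1 f=8, (4,1) g=2 f=8, (4,2) g=3 f=8]

order=[(3,2) → (2,2) → (2,3)]; open=[(1,0) g=2 f=8, (1,2) g=4 f=8, (1,3) g=5 f=8, (2,4) g=5 f=6, (3,3) g=3 f=6, (4,0) g=1 f=8, (4,1) g=2 f=8, (4,2) g=3 f=8]; closed=[(2,0), (2,2), (2,3), (3,0), (3,1), (3,2)]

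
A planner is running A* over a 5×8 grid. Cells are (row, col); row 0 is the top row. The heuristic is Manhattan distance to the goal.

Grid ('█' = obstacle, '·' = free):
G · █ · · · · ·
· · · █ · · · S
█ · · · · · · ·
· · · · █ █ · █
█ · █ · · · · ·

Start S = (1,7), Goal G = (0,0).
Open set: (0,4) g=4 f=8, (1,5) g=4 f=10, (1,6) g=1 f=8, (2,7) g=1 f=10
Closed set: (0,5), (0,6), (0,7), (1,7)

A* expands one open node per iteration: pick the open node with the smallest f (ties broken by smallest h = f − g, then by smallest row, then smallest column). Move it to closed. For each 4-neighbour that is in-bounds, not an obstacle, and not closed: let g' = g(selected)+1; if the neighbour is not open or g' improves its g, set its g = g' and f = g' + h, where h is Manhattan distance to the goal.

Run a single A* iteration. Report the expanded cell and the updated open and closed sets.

step 1: expand (0,4) (f=8, h=4) → closed; open now [(0,3) g=5 f=8, (1,4) g=5 f=10, (1,5) g=4 f=10, (1,6) g=1 f=8, (2,7) g=1 f=10]

expanded=(0,4); open=[(0,3) g=5 f=8, (1,4) g=5 f=10, (1,5) g=4 f=10, (1,6) g=1 f=8, (2,7) g=1 f=10]; closed=[(0,4), (0,5), (0,6), (0,7), (1,7)]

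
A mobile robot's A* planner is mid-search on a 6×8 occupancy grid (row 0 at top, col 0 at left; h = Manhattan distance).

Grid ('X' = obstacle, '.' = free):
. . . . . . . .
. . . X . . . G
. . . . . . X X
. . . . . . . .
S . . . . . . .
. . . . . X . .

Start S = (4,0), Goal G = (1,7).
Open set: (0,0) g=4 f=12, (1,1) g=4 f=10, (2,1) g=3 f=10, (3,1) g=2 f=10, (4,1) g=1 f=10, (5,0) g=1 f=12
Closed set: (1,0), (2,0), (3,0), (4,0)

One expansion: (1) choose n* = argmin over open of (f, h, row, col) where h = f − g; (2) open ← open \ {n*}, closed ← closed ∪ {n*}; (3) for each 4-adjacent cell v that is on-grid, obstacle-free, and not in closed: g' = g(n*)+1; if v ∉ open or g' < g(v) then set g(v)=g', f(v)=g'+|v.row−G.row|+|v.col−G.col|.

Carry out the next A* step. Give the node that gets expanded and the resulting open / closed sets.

expanded=(1,1); open=[(0,0) g=4 f=12, (0,1) g=5 f=12, (1,2) g=5 f=10, (2,1) g=3 f=10, (3,1) g=2 f=10, (4,1) g=1 f=10, (5,0) g=1 f=12]; closed=[(1,0), (1,1), (2,0), (3,0), (4,0)]

step 1: expand (1,1) (f=10, h=6) → closed; open now [(0,0) g=4 f=12, (0,1) g=5 f=12, (1,2) g=5 f=10, (2,1) g=3 f=10, (3,1) g=2 f=10, (4,1) g=1 f=10, (5,0) g=1 f=12]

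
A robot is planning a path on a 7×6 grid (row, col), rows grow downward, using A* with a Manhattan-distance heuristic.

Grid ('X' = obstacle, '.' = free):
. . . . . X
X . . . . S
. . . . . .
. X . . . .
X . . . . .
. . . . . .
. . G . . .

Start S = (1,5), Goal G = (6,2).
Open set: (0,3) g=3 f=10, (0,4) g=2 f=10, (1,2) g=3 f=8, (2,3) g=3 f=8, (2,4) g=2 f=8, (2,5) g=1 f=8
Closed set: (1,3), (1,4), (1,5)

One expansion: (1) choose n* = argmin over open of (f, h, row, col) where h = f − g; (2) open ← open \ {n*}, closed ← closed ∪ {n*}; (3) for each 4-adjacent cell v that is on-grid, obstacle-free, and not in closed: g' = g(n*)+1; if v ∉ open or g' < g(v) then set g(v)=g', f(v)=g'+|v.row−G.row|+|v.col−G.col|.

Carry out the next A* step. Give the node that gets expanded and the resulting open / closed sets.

expanded=(1,2); open=[(0,2) g=4 f=10, (0,3) g=3 f=10, (0,4) g=2 f=10, (1,1) g=4 f=10, (2,2) g=4 f=8, (2,3) g=3 f=8, (2,4) g=2 f=8, (2,5) g=1 f=8]; closed=[(1,2), (1,3), (1,4), (1,5)]

step 1: expand (1,2) (f=8, h=5) → closed; open now [(0,2) g=4 f=10, (0,3) g=3 f=10, (0,4) g=2 f=10, (1,1) g=4 f=10, (2,2) g=4 f=8, (2,3) g=3 f=8, (2,4) g=2 f=8, (2,5) g=1 f=8]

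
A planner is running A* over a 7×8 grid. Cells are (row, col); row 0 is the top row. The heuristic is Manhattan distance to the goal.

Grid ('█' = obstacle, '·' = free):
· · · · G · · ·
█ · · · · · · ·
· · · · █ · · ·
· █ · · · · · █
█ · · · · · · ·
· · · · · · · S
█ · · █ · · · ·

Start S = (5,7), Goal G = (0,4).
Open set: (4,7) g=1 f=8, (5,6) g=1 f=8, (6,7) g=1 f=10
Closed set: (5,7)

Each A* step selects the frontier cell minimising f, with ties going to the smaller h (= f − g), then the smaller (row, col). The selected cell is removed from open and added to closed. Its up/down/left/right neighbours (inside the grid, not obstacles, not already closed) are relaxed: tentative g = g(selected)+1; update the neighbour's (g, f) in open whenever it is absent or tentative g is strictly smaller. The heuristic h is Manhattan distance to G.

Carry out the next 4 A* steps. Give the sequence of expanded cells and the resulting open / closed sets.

order=[(4,7) → (4,6) → (3,6) → (2,6)]; open=[(1,6) g=5 f=8, (2,5) g=5 f=8, (2,7) g=5 f=10, (3,5) g=4 f=8, (4,5) g=3 f=8, (5,6) g=1 f=8, (6,7) g=1 f=10]; closed=[(2,6), (3,6), (4,6), (4,7), (5,7)]

step 1: expand (4,7) (f=8, h=7) → closed; open now [(4,6) g=2 f=8, (5,6) g=1 f=8, (6,7) g=1 f=10]
step 2: expand (4,6) (f=8, h=6) → closed; open now [(3,6) g=3 f=8, (4,5) g=3 f=8, (5,6) g=1 f=8, (6,7) g=1 f=10]
step 3: expand (3,6) (f=8, h=5) → closed; open now [(2,6) g=4 f=8, (3,5) g=4 f=8, (4,5) g=3 f=8, (5,6) g=1 f=8, (6,7) g=1 f=10]
step 4: expand (2,6) (f=8, h=4) → closed; open now [(1,6) g=5 f=8, (2,5) g=5 f=8, (2,7) g=5 f=10, (3,5) g=4 f=8, (4,5) g=3 f=8, (5,6) g=1 f=8, (6,7) g=1 f=10]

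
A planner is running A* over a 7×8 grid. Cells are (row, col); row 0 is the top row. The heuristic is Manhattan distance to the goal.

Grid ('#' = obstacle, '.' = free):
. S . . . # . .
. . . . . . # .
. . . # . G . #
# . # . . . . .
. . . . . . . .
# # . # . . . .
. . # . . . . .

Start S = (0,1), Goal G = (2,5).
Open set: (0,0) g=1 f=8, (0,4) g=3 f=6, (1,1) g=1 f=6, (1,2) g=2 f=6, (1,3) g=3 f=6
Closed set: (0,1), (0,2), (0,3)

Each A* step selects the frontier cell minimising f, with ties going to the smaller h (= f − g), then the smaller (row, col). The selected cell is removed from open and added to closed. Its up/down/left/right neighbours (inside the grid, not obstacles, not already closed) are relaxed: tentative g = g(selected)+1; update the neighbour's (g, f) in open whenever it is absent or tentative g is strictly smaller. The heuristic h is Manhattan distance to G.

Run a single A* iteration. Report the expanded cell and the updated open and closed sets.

step 1: expand (0,4) (f=6, h=3) → closed; open now [(0,0) g=1 f=8, (1,1) g=1 f=6, (1,2) g=2 f=6, (1,3) g=3 f=6, (1,4) g=4 f=6]

expanded=(0,4); open=[(0,0) g=1 f=8, (1,1) g=1 f=6, (1,2) g=2 f=6, (1,3) g=3 f=6, (1,4) g=4 f=6]; closed=[(0,1), (0,2), (0,3), (0,4)]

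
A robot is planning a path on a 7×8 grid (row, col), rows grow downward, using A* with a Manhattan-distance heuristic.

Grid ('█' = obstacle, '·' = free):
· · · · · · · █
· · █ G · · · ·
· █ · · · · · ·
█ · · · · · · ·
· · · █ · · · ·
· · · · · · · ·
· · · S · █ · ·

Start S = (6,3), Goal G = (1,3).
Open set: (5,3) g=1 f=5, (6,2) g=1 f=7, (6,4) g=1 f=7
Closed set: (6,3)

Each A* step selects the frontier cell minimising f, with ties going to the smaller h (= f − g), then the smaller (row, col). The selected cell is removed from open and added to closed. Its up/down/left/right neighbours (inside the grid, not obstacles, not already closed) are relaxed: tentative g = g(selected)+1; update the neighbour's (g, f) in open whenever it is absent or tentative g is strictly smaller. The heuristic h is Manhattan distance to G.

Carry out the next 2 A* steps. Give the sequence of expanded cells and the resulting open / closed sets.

order=[(5,3) → (5,2)]; open=[(4,2) g=3 f=7, (5,1) g=3 f=9, (5,4) g=2 f=7, (6,2) g=1 f=7, (6,4) g=1 f=7]; closed=[(5,2), (5,3), (6,3)]

step 1: expand (5,3) (f=5, h=4) → closed; open now [(5,2) g=2 f=7, (5,4) g=2 f=7, (6,2) g=1 f=7, (6,4) g=1 f=7]
step 2: expand (5,2) (f=7, h=5) → closed; open now [(4,2) g=3 f=7, (5,1) g=3 f=9, (5,4) g=2 f=7, (6,2) g=1 f=7, (6,4) g=1 f=7]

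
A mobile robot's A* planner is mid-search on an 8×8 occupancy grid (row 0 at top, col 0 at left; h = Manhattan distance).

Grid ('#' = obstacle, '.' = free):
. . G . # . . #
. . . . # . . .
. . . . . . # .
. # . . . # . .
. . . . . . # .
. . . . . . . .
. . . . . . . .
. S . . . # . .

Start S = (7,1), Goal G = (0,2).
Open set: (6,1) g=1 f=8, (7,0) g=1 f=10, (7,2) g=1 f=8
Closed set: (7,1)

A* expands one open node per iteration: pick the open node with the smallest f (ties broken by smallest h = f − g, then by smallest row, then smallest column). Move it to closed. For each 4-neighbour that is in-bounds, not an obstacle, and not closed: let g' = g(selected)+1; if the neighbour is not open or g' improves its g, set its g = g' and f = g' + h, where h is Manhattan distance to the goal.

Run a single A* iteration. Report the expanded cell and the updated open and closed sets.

step 1: expand (6,1) (f=8, h=7) → closed; open now [(5,1) g=2 f=8, (6,0) g=2 f=10, (6,2) g=2 f=8, (7,0) g=1 f=10, (7,2) g=1 f=8]

expanded=(6,1); open=[(5,1) g=2 f=8, (6,0) g=2 f=10, (6,2) g=2 f=8, (7,0) g=1 f=10, (7,2) g=1 f=8]; closed=[(6,1), (7,1)]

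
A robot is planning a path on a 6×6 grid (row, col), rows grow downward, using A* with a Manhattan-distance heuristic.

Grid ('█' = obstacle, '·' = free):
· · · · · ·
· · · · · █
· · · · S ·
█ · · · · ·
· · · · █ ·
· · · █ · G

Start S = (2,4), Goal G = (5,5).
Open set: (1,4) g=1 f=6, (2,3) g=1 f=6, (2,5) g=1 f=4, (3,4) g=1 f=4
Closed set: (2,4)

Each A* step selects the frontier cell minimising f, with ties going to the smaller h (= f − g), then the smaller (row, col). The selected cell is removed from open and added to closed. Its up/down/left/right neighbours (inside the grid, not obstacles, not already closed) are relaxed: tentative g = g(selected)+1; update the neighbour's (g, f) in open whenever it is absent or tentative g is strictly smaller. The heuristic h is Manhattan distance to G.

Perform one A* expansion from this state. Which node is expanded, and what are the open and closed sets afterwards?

step 1: expand (2,5) (f=4, h=3) → closed; open now [(1,4) g=1 f=6, (2,3) g=1 f=6, (3,4) g=1 f=4, (3,5) g=2 f=4]

expanded=(2,5); open=[(1,4) g=1 f=6, (2,3) g=1 f=6, (3,4) g=1 f=4, (3,5) g=2 f=4]; closed=[(2,4), (2,5)]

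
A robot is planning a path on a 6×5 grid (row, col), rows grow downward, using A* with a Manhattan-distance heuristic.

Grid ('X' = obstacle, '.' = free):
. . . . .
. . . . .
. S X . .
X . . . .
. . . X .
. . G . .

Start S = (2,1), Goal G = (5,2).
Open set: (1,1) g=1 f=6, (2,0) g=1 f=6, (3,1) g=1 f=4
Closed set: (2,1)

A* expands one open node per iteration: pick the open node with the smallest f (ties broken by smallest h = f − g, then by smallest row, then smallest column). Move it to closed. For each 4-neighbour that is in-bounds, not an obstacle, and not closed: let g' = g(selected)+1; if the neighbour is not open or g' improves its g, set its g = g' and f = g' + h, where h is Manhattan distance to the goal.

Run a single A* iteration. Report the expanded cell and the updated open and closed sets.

expanded=(3,1); open=[(1,1) g=1 f=6, (2,0) g=1 f=6, (3,2) g=2 f=4, (4,1) g=2 f=4]; closed=[(2,1), (3,1)]

step 1: expand (3,1) (f=4, h=3) → closed; open now [(1,1) g=1 f=6, (2,0) g=1 f=6, (3,2) g=2 f=4, (4,1) g=2 f=4]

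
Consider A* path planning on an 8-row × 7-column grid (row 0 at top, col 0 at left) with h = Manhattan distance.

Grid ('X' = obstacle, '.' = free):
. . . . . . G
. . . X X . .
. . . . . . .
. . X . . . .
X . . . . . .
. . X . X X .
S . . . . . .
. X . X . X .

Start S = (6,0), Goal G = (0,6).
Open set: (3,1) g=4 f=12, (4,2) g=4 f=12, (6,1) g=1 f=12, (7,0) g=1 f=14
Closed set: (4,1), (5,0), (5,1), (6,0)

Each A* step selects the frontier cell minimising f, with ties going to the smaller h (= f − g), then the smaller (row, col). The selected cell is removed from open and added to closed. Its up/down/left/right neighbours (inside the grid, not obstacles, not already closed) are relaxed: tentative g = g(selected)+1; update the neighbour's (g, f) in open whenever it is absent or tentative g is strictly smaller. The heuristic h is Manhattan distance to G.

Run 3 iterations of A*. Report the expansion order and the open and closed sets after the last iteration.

order=[(3,1) → (2,1) → (1,1)]; open=[(0,1) g=7 f=12, (1,0) g=7 f=14, (1,2) g=7 f=12, (2,0) g=6 f=14, (2,2) g=6 f=12, (3,0) g=5 f=14, (4,2) g=4 f=12, (6,1) g=1 f=12, (7,0) g=1 f=14]; closed=[(1,1), (2,1), (3,1), (4,1), (5,0), (5,1), (6,0)]

step 1: expand (3,1) (f=12, h=8) → closed; open now [(2,1) g=5 f=12, (3,0) g=5 f=14, (4,2) g=4 f=12, (6,1) g=1 f=12, (7,0) g=1 f=14]
step 2: expand (2,1) (f=12, h=7) → closed; open now [(1,1) g=6 f=12, (2,0) g=6 f=14, (2,2) g=6 f=12, (3,0) g=5 f=14, (4,2) g=4 f=12, (6,1) g=1 f=12, (7,0) g=1 f=14]
step 3: expand (1,1) (f=12, h=6) → closed; open now [(0,1) g=7 f=12, (1,0) g=7 f=14, (1,2) g=7 f=12, (2,0) g=6 f=14, (2,2) g=6 f=12, (3,0) g=5 f=14, (4,2) g=4 f=12, (6,1) g=1 f=12, (7,0) g=1 f=14]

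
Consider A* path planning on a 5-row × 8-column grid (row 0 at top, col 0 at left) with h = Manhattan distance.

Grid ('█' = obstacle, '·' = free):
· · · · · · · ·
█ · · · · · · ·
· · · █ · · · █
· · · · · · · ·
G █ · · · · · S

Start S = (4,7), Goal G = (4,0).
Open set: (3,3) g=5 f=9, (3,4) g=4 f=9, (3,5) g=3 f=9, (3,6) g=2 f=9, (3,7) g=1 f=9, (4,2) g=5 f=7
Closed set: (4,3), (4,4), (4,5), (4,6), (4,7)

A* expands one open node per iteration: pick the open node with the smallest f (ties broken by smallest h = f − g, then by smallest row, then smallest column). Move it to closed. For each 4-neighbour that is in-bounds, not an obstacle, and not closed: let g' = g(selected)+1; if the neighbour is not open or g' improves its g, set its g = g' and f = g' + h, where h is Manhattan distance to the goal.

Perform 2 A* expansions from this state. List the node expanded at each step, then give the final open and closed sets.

step 1: expand (4,2) (f=7, h=2) → closed; open now [(3,2) g=6 f=9, (3,3) g=5 f=9, (3,4) g=4 f=9, (3,5) g=3 f=9, (3,6) g=2 f=9, (3,7) g=1 f=9]
step 2: expand (3,2) (f=9, h=3) → closed; open now [(2,2) g=7 f=11, (3,1) g=7 f=9, (3,3) g=5 f=9, (3,4) g=4 f=9, (3,5) g=3 f=9, (3,6) g=2 f=9, (3,7) g=1 f=9]

order=[(4,2) → (3,2)]; open=[(2,2) g=7 f=11, (3,1) g=7 f=9, (3,3) g=5 f=9, (3,4) g=4 f=9, (3,5) g=3 f=9, (3,6) g=2 f=9, (3,7) g=1 f=9]; closed=[(3,2), (4,2), (4,3), (4,4), (4,5), (4,6), (4,7)]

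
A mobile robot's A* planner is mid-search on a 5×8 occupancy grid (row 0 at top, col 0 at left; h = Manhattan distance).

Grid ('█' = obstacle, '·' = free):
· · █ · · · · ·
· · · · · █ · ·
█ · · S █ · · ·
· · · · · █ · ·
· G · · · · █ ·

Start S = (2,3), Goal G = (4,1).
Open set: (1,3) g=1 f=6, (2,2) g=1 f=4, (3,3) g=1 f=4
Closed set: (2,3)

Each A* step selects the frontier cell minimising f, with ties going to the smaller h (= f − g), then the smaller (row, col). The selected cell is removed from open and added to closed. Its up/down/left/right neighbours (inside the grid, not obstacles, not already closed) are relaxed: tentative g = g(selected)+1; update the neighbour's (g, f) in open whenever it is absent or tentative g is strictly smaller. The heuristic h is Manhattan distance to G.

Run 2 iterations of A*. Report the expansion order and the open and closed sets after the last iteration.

step 1: expand (2,2) (f=4, h=3) → closed; open now [(1,2) g=2 f=6, (1,3) g=1 f=6, (2,1) g=2 f=4, (3,2) g=2 f=4, (3,3) g=1 f=4]
step 2: expand (2,1) (f=4, h=2) → closed; open now [(1,1) g=3 f=6, (1,2) g=2 f=6, (1,3) g=1 f=6, (3,1) g=3 f=4, (3,2) g=2 f=4, (3,3) g=1 f=4]

order=[(2,2) → (2,1)]; open=[(1,1) g=3 f=6, (1,2) g=2 f=6, (1,3) g=1 f=6, (3,1) g=3 f=4, (3,2) g=2 f=4, (3,3) g=1 f=4]; closed=[(2,1), (2,2), (2,3)]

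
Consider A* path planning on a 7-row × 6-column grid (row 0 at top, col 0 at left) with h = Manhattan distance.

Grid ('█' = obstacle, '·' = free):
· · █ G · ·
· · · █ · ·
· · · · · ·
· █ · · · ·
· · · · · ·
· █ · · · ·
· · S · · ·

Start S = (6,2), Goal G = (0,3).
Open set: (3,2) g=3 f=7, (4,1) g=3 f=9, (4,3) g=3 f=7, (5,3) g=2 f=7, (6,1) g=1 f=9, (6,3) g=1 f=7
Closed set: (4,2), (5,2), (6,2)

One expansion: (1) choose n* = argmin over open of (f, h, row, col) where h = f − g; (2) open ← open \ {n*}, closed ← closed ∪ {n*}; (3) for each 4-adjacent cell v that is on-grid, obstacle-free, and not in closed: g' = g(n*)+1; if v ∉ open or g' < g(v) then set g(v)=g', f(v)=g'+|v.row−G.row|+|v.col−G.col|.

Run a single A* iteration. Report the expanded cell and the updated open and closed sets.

step 1: expand (3,2) (f=7, h=4) → closed; open now [(2,2) g=4 f=7, (3,3) g=4 f=7, (4,1) g=3 f=9, (4,3) g=3 f=7, (5,3) g=2 f=7, (6,1) g=1 f=9, (6,3) g=1 f=7]

expanded=(3,2); open=[(2,2) g=4 f=7, (3,3) g=4 f=7, (4,1) g=3 f=9, (4,3) g=3 f=7, (5,3) g=2 f=7, (6,1) g=1 f=9, (6,3) g=1 f=7]; closed=[(3,2), (4,2), (5,2), (6,2)]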